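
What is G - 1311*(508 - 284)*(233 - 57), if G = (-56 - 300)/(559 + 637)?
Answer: -15453774425/299 ≈ -5.1685e+7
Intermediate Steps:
G = -89/299 (G = -356/1196 = -356*1/1196 = -89/299 ≈ -0.29766)
G - 1311*(508 - 284)*(233 - 57) = -89/299 - 1311*(508 - 284)*(233 - 57) = -89/299 - 293664*176 = -89/299 - 1311*39424 = -89/299 - 51684864 = -15453774425/299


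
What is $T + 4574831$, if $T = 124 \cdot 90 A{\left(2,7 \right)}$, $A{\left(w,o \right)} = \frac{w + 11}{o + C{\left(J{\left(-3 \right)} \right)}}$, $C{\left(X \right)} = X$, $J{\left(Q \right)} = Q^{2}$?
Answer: $\frac{9167797}{2} \approx 4.5839 \cdot 10^{6}$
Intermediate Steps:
$A{\left(w,o \right)} = \frac{11 + w}{9 + o}$ ($A{\left(w,o \right)} = \frac{w + 11}{o + \left(-3\right)^{2}} = \frac{11 + w}{o + 9} = \frac{11 + w}{9 + o}$)
$T = \frac{18135}{2}$ ($T = 124 \cdot 90 \frac{11 + 2}{9 + 7} = 11160 \cdot \frac{1}{16} \cdot 13 = 11160 \cdot \frac{13}{16} = \frac{18135}{2} \approx 9067.5$)
$T + 4574831 = \frac{18135}{2} + 4574831 = \frac{9167797}{2}$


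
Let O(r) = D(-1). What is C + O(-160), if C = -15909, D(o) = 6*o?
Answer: -15915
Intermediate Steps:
O(r) = -6 (O(r) = 6*(-1) = -6)
C + O(-160) = -15909 - 6 = -15915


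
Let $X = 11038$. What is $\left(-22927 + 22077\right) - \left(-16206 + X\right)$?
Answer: $4318$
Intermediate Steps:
$\left(-22927 + 22077\right) - \left(-16206 + X\right) = \left(-22927 + 22077\right) + \left(16206 - 11038\right) = -850 + \left(16206 - 11038\right) = -850 + 5168 = 4318$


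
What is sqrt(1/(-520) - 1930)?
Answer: I*sqrt(130468130)/260 ≈ 43.932*I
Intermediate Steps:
sqrt(1/(-520) - 1930) = sqrt(-1/520 - 1930) = sqrt(-1003601/520) = I*sqrt(130468130)/260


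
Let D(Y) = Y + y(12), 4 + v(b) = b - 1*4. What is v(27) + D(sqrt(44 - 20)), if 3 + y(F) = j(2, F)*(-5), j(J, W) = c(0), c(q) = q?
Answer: 16 + 2*sqrt(6) ≈ 20.899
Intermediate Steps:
j(J, W) = 0
y(F) = -3 (y(F) = -3 + 0*(-5) = -3 + 0 = -3)
v(b) = -8 + b (v(b) = -4 + (b - 1*4) = -4 + (b - 4) = -4 + (-4 + b) = -8 + b)
D(Y) = -3 + Y (D(Y) = Y - 3 = -3 + Y)
v(27) + D(sqrt(44 - 20)) = (-8 + 27) + (-3 + sqrt(44 - 20)) = 19 + (-3 + sqrt(24)) = 19 + (-3 + 2*sqrt(6)) = 16 + 2*sqrt(6)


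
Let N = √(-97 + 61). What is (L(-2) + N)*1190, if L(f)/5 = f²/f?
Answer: -11900 + 7140*I ≈ -11900.0 + 7140.0*I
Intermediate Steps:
L(f) = 5*f (L(f) = 5*(f²/f) = 5*f)
N = 6*I (N = √(-36) = 6*I ≈ 6.0*I)
(L(-2) + N)*1190 = (5*(-2) + 6*I)*1190 = (-10 + 6*I)*1190 = -11900 + 7140*I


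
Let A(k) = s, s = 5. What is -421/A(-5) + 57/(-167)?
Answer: -70592/835 ≈ -84.541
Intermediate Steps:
A(k) = 5
-421/A(-5) + 57/(-167) = -421/5 + 57/(-167) = -421*⅕ + 57*(-1/167) = -421/5 - 57/167 = -70592/835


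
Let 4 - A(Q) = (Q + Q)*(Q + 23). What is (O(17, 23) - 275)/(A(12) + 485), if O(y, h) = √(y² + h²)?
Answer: 275/351 - √818/351 ≈ 0.70199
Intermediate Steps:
A(Q) = 4 - 2*Q*(23 + Q) (A(Q) = 4 - (Q + Q)*(Q + 23) = 4 - 2*Q*(23 + Q))
O(y, h) = √(h² + y²)
(O(17, 23) - 275)/(A(12) + 485) = (√(23² + 17²) - 275)/((4 - 46*12 - 2*12²) + 485) = (√(529 + 289) - 275)/((4 - 552 - 2*144) + 485) = (√818 - 275)/((4 - 552 - 288) + 485) = (-275 + √818)/(-836 + 485) = (-275 + √818)/(-351) = (-275 + √818)*(-1/351) = 275/351 - √818/351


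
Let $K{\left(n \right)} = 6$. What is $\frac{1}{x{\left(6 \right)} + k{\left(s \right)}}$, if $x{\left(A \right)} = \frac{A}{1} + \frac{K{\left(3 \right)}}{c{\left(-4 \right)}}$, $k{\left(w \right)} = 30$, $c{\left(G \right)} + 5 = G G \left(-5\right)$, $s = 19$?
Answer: $\frac{85}{3054} \approx 0.027832$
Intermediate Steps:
$c{\left(G \right)} = -5 - 5 G^{2}$ ($c{\left(G \right)} = -5 + G G \left(-5\right) = -5 + G^{2} \left(-5\right) = -5 - 5 G^{2}$)
$x{\left(A \right)} = - \frac{6}{85} + A$ ($x{\left(A \right)} = \frac{A}{1} + \frac{6}{-5 - 5 \left(-4\right)^{2}} = A 1 + \frac{6}{-5 - 80} = A + \frac{6}{-5 - 80} = A + \frac{6}{-85} = A + 6 \left(- \frac{1}{85}\right) = A - \frac{6}{85} = - \frac{6}{85} + A$)
$\frac{1}{x{\left(6 \right)} + k{\left(s \right)}} = \frac{1}{\left(- \frac{6}{85} + 6\right) + 30} = \frac{1}{\frac{504}{85} + 30} = \frac{1}{\frac{3054}{85}} = \frac{85}{3054}$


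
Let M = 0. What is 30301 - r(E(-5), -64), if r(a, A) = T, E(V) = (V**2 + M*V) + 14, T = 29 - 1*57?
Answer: 30329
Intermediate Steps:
T = -28 (T = 29 - 57 = -28)
E(V) = 14 + V**2 (E(V) = (V**2 + 0*V) + 14 = (V**2 + 0) + 14 = V**2 + 14 = 14 + V**2)
r(a, A) = -28
30301 - r(E(-5), -64) = 30301 - 1*(-28) = 30301 + 28 = 30329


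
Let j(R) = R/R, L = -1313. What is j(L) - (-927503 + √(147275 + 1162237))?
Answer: 927504 - 2*√327378 ≈ 9.2636e+5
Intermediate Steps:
j(R) = 1
j(L) - (-927503 + √(147275 + 1162237)) = 1 - (-927503 + √(147275 + 1162237)) = 1 - (-927503 + √1309512) = 1 - (-927503 + 2*√327378) = 1 + (927503 - 2*√327378) = 927504 - 2*√327378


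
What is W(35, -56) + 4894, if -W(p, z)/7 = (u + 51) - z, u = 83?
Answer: 3564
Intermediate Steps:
W(p, z) = -938 + 7*z (W(p, z) = -7*((83 + 51) - z) = -7*(134 - z) = -938 + 7*z)
W(35, -56) + 4894 = (-938 + 7*(-56)) + 4894 = (-938 - 392) + 4894 = -1330 + 4894 = 3564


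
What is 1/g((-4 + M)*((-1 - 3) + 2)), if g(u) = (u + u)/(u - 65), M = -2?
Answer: -53/24 ≈ -2.2083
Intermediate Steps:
g(u) = 2*u/(-65 + u) (g(u) = (2*u)/(-65 + u) = 2*u/(-65 + u))
1/g((-4 + M)*((-1 - 3) + 2)) = 1/(2*((-4 - 2)*((-1 - 3) + 2))/(-65 + (-4 - 2)*((-1 - 3) + 2))) = 1/(2*(-6*(-4 + 2))/(-65 - 6*(-4 + 2))) = 1/(2*(-6*(-2))/(-65 - 6*(-2))) = 1/(2*12/(-65 + 12)) = 1/(2*12/(-53)) = 1/(2*12*(-1/53)) = 1/(-24/53) = -53/24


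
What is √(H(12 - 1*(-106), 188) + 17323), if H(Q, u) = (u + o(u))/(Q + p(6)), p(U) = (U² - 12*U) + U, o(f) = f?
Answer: 10*√20966/11 ≈ 131.63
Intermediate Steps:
p(U) = U² - 11*U
H(Q, u) = 2*u/(-30 + Q) (H(Q, u) = (u + u)/(Q + 6*(-11 + 6)) = (2*u)/(Q + 6*(-5)) = (2*u)/(Q - 30) = (2*u)/(-30 + Q) = 2*u/(-30 + Q))
√(H(12 - 1*(-106), 188) + 17323) = √(2*188/(-30 + (12 - 1*(-106))) + 17323) = √(2*188/(-30 + (12 + 106)) + 17323) = √(2*188/(-30 + 118) + 17323) = √(2*188/88 + 17323) = √(2*188*(1/88) + 17323) = √(47/11 + 17323) = √(190600/11) = 10*√20966/11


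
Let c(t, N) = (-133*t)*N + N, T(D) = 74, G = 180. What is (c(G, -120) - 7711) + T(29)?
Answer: 2865043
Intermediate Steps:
c(t, N) = N - 133*N*t (c(t, N) = -133*N*t + N = N - 133*N*t)
(c(G, -120) - 7711) + T(29) = (-120*(1 - 133*180) - 7711) + 74 = (-120*(1 - 23940) - 7711) + 74 = (-120*(-23939) - 7711) + 74 = (2872680 - 7711) + 74 = 2864969 + 74 = 2865043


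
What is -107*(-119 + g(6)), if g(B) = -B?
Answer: 13375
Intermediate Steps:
-107*(-119 + g(6)) = -107*(-119 - 1*6) = -107*(-119 - 6) = -107*(-125) = 13375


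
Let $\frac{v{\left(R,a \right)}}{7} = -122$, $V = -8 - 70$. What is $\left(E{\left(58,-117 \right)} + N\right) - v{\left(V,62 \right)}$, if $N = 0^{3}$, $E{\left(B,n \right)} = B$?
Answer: $912$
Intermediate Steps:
$V = -78$
$v{\left(R,a \right)} = -854$ ($v{\left(R,a \right)} = 7 \left(-122\right) = -854$)
$N = 0$
$\left(E{\left(58,-117 \right)} + N\right) - v{\left(V,62 \right)} = \left(58 + 0\right) - -854 = 58 + 854 = 912$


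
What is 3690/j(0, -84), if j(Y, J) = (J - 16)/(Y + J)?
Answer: 15498/5 ≈ 3099.6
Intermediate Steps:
j(Y, J) = (-16 + J)/(J + Y)
3690/j(0, -84) = 3690/(((-16 - 84)/(-84 + 0))) = 3690/((-100/(-84))) = 3690/((-1/84*(-100))) = 3690/(25/21) = 3690*(21/25) = 15498/5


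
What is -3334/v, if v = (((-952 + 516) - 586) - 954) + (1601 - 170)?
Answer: 3334/545 ≈ 6.1174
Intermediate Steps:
v = -545 (v = ((-436 - 586) - 954) + 1431 = (-1022 - 954) + 1431 = -1976 + 1431 = -545)
-3334/v = -3334/(-545) = -3334*(-1/545) = 3334/545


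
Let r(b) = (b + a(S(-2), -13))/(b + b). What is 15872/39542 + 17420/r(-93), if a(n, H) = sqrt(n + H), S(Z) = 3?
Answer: 5957687082184/171197089 + 3240120*I*sqrt(10)/8659 ≈ 34800.0 + 1183.3*I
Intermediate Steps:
a(n, H) = sqrt(H + n)
r(b) = (b + I*sqrt(10))/(2*b) (r(b) = (b + sqrt(-13 + 3))/(b + b) = (b + sqrt(-10))/((2*b)) = (b + I*sqrt(10))*(1/(2*b)) = (b + I*sqrt(10))/(2*b))
15872/39542 + 17420/r(-93) = 15872/39542 + 17420/(((1/2)*(-93 + I*sqrt(10))/(-93))) = 15872*(1/39542) + 17420/(((1/2)*(-1/93)*(-93 + I*sqrt(10)))) = 7936/19771 + 17420/(1/2 - I*sqrt(10)/186)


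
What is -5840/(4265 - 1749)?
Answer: -1460/629 ≈ -2.3211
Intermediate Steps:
-5840/(4265 - 1749) = -5840/2516 = -5840*1/2516 = -1460/629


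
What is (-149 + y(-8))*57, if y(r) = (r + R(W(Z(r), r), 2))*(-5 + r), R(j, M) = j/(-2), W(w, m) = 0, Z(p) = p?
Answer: -2565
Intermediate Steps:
R(j, M) = -j/2 (R(j, M) = j*(-1/2) = -j/2)
y(r) = r*(-5 + r) (y(r) = (r - 1/2*0)*(-5 + r) = (r + 0)*(-5 + r) = r*(-5 + r))
(-149 + y(-8))*57 = (-149 - 8*(-5 - 8))*57 = (-149 - 8*(-13))*57 = (-149 + 104)*57 = -45*57 = -2565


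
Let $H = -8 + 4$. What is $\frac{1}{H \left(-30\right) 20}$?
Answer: $\frac{1}{2400} \approx 0.00041667$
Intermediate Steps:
$H = -4$
$\frac{1}{H \left(-30\right) 20} = \frac{1}{\left(-4\right) \left(-30\right) 20} = \frac{1}{120 \cdot 20} = \frac{1}{2400}$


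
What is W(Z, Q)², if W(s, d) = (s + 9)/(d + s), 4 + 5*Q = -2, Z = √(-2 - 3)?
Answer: 50*(-9*√5 + 38*I)/(-89*I + 60*√5) ≈ -11.732 + 6.3793*I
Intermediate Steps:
Z = I*√5 (Z = √(-5) = I*√5 ≈ 2.2361*I)
Q = -6/5 (Q = -⅘ + (⅕)*(-2) = -⅘ - ⅖ = -6/5 ≈ -1.2000)
W(s, d) = (9 + s)/(d + s)
W(Z, Q)² = ((9 + I*√5)/(-6/5 + I*√5))² = (9 + I*√5)²/(-6/5 + I*√5)²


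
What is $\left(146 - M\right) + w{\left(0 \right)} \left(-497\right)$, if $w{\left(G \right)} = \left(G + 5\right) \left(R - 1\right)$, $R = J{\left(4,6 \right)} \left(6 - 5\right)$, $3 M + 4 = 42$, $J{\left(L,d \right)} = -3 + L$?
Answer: $\frac{400}{3} \approx 133.33$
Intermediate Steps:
$M = \frac{38}{3}$ ($M = - \frac{4}{3} + \frac{1}{3} \cdot 42 = - \frac{4}{3} + 14 = \frac{38}{3} \approx 12.667$)
$R = 1$ ($R = \left(-3 + 4\right) \left(6 - 5\right) = 1 \cdot 1 = 1$)
$w{\left(G \right)} = 0$ ($w{\left(G \right)} = \left(G + 5\right) \left(1 - 1\right) = \left(5 + G\right) 0 = 0$)
$\left(146 - M\right) + w{\left(0 \right)} \left(-497\right) = \left(146 - \frac{38}{3}\right) + 0 \left(-497\right) = \left(146 - \frac{38}{3}\right) + 0 = \frac{400}{3} + 0 = \frac{400}{3}$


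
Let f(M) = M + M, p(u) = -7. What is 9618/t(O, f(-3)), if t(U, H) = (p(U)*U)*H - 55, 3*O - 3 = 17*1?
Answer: 3206/75 ≈ 42.747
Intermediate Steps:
O = 20/3 (O = 1 + (17*1)/3 = 1 + (⅓)*17 = 1 + 17/3 = 20/3 ≈ 6.6667)
f(M) = 2*M
t(U, H) = -55 - 7*H*U (t(U, H) = (-7*U)*H - 55 = -7*H*U - 55 = -55 - 7*H*U)
9618/t(O, f(-3)) = 9618/(-55 - 7*2*(-3)*20/3) = 9618/(-55 - 7*(-6)*20/3) = 9618/(-55 + 280) = 9618/225 = 9618*(1/225) = 3206/75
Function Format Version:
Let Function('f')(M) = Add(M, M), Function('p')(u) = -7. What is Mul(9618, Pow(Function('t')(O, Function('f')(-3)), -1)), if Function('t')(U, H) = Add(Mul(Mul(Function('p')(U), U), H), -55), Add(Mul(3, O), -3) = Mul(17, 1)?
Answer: Rational(3206, 75) ≈ 42.747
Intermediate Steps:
O = Rational(20, 3) (O = Add(1, Mul(Rational(1, 3), Mul(17, 1))) = Add(1, Mul(Rational(1, 3), 17)) = Add(1, Rational(17, 3)) = Rational(20, 3) ≈ 6.6667)
Function('f')(M) = Mul(2, M)
Function('t')(U, H) = Add(-55, Mul(-7, H, U)) (Function('t')(U, H) = Add(Mul(Mul(-7, U), H), -55) = Add(Mul(-7, H, U), -55) = Add(-55, Mul(-7, H, U)))
Mul(9618, Pow(Function('t')(O, Function('f')(-3)), -1)) = Mul(9618, Pow(Add(-55, Mul(-7, Mul(2, -3), Rational(20, 3))), -1)) = Mul(9618, Pow(Add(-55, Mul(-7, -6, Rational(20, 3))), -1)) = Mul(9618, Pow(Add(-55, 280), -1)) = Mul(9618, Pow(225, -1)) = Mul(9618, Rational(1, 225)) = Rational(3206, 75)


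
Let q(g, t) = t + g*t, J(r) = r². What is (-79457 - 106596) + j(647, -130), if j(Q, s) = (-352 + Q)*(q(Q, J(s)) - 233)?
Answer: 3230349212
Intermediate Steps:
j(Q, s) = (-352 + Q)*(-233 + s²*(1 + Q)) (j(Q, s) = (-352 + Q)*(s²*(1 + Q) - 233) = (-352 + Q)*(-233 + s²*(1 + Q)))
(-79457 - 106596) + j(647, -130) = (-79457 - 106596) + (82016 - 233*647 - 352*(-130)²*(1 + 647) + 647*(-130)²*(1 + 647)) = -186053 + (82016 - 150751 - 352*16900*648 + 647*16900*648) = -186053 + (82016 - 150751 - 3854822400 + 7085426400) = -186053 + 3230535265 = 3230349212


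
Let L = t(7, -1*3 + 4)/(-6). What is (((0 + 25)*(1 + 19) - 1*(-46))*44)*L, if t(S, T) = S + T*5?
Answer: -48048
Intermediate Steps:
t(S, T) = S + 5*T
L = -2 (L = (7 + 5*(-1*3 + 4))/(-6) = (7 + 5*(-3 + 4))*(-⅙) = (7 + 5*1)*(-⅙) = (7 + 5)*(-⅙) = 12*(-⅙) = -2)
(((0 + 25)*(1 + 19) - 1*(-46))*44)*L = (((0 + 25)*(1 + 19) - 1*(-46))*44)*(-2) = ((25*20 + 46)*44)*(-2) = ((500 + 46)*44)*(-2) = (546*44)*(-2) = 24024*(-2) = -48048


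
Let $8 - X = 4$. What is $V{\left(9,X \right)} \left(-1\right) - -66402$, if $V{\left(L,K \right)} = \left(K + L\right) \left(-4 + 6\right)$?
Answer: $66376$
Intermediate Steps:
$X = 4$ ($X = 8 - 4 = 4$)
$V{\left(L,K \right)} = 2 K + 2 L$ ($V{\left(L,K \right)} = \left(K + L\right) 2 = 2 K + 2 L$)
$V{\left(9,X \right)} \left(-1\right) - -66402 = \left(2 \cdot 4 + 2 \cdot 9\right) \left(-1\right) - -66402 = \left(8 + 18\right) \left(-1\right) + 66402 = 26 \left(-1\right) + 66402 = -26 + 66402 = 66376$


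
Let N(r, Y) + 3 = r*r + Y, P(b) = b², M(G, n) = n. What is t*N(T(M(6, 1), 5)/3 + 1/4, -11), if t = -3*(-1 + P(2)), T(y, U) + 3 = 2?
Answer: 2015/16 ≈ 125.94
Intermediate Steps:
T(y, U) = -1 (T(y, U) = -3 + 2 = -1)
N(r, Y) = -3 + Y + r² (N(r, Y) = -3 + (r*r + Y) = -3 + (r² + Y) = -3 + (Y + r²) = -3 + Y + r²)
t = -9 (t = -3*(-1 + 2²) = -3*(-1 + 4) = -3*3 = -9)
t*N(T(M(6, 1), 5)/3 + 1/4, -11) = -9*(-3 - 11 + (-1/3 + 1/4)²) = -9*(-3 - 11 + (-1*⅓ + 1*(¼))²) = -9*(-3 - 11 + (-⅓ + ¼)²) = -9*(-3 - 11 + (-1/12)²) = -9*(-3 - 11 + 1/144) = -9*(-2015/144) = 2015/16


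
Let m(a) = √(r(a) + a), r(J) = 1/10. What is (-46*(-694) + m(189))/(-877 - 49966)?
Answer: -31924/50843 - √18910/508430 ≈ -0.62816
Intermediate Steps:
r(J) = ⅒
m(a) = √(⅒ + a)
(-46*(-694) + m(189))/(-877 - 49966) = (-46*(-694) + √(10 + 100*189)/10)/(-877 - 49966) = (31924 + √(10 + 18900)/10)/(-50843) = (31924 + √18910/10)*(-1/50843) = -31924/50843 - √18910/508430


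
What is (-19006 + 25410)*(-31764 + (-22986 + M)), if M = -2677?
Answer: -367762508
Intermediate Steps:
(-19006 + 25410)*(-31764 + (-22986 + M)) = (-19006 + 25410)*(-31764 + (-22986 - 2677)) = 6404*(-31764 - 25663) = 6404*(-57427) = -367762508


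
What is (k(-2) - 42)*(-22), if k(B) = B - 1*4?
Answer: 1056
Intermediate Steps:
k(B) = -4 + B (k(B) = B - 4 = -4 + B)
(k(-2) - 42)*(-22) = ((-4 - 2) - 42)*(-22) = (-6 - 42)*(-22) = -48*(-22) = 1056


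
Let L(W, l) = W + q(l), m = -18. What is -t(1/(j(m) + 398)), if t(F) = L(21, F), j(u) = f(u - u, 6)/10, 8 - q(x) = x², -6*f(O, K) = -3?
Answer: -1837947709/63377521 ≈ -29.000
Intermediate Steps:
f(O, K) = ½ (f(O, K) = -⅙*(-3) = ½)
q(x) = 8 - x²
j(u) = 1/20 (j(u) = (½)/10 = (½)*(⅒) = 1/20)
L(W, l) = 8 + W - l² (L(W, l) = W + (8 - l²) = 8 + W - l²)
t(F) = 29 - F² (t(F) = 8 + 21 - F² = 29 - F²)
-t(1/(j(m) + 398)) = -(29 - (1/(1/20 + 398))²) = -(29 - (1/(7961/20))²) = -(29 - (20/7961)²) = -(29 - 1*400/63377521) = -(29 - 400/63377521) = -1*1837947709/63377521 = -1837947709/63377521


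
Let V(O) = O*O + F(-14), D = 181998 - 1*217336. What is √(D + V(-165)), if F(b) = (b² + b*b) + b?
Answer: I*√7735 ≈ 87.949*I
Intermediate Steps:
F(b) = b + 2*b² (F(b) = (b² + b²) + b = 2*b² + b = b + 2*b²)
D = -35338 (D = 181998 - 217336 = -35338)
V(O) = 378 + O² (V(O) = O*O - 14*(1 + 2*(-14)) = O² - 14*(1 - 28) = O² - 14*(-27) = O² + 378 = 378 + O²)
√(D + V(-165)) = √(-35338 + (378 + (-165)²)) = √(-35338 + (378 + 27225)) = √(-35338 + 27603) = √(-7735) = I*√7735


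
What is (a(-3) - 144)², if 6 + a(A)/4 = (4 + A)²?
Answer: 26896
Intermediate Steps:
a(A) = -24 + 4*(4 + A)²
(a(-3) - 144)² = ((-24 + 4*(4 - 3)²) - 144)² = ((-24 + 4*1²) - 144)² = ((-24 + 4*1) - 144)² = ((-24 + 4) - 144)² = (-20 - 144)² = (-164)² = 26896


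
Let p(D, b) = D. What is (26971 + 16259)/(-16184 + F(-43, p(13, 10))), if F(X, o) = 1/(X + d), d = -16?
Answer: -2550570/954857 ≈ -2.6712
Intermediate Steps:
F(X, o) = 1/(-16 + X) (F(X, o) = 1/(X - 16) = 1/(-16 + X))
(26971 + 16259)/(-16184 + F(-43, p(13, 10))) = (26971 + 16259)/(-16184 + 1/(-16 - 43)) = 43230/(-16184 + 1/(-59)) = 43230/(-16184 - 1/59) = 43230/(-954857/59) = 43230*(-59/954857) = -2550570/954857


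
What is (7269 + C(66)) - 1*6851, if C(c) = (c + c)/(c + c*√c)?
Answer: 27168/65 + 2*√66/65 ≈ 418.22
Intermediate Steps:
C(c) = 2*c/(c + c^(3/2)) (C(c) = (2*c)/(c + c^(3/2)) = 2*c/(c + c^(3/2)))
(7269 + C(66)) - 1*6851 = (7269 + 2*66/(66 + 66^(3/2))) - 1*6851 = (7269 + 2*66/(66 + 66*√66)) - 6851 = (7269 + 132/(66 + 66*√66)) - 6851 = 418 + 132/(66 + 66*√66)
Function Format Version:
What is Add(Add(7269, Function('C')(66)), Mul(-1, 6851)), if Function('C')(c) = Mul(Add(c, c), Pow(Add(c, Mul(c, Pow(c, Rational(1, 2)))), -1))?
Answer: Add(Rational(27168, 65), Mul(Rational(2, 65), Pow(66, Rational(1, 2)))) ≈ 418.22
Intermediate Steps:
Function('C')(c) = Mul(2, c, Pow(Add(c, Pow(c, Rational(3, 2))), -1)) (Function('C')(c) = Mul(Mul(2, c), Pow(Add(c, Pow(c, Rational(3, 2))), -1)) = Mul(2, c, Pow(Add(c, Pow(c, Rational(3, 2))), -1)))
Add(Add(7269, Function('C')(66)), Mul(-1, 6851)) = Add(Add(7269, Mul(2, 66, Pow(Add(66, Pow(66, Rational(3, 2))), -1))), Mul(-1, 6851)) = Add(Add(7269, Mul(2, 66, Pow(Add(66, Mul(66, Pow(66, Rational(1, 2)))), -1))), -6851) = Add(Add(7269, Mul(132, Pow(Add(66, Mul(66, Pow(66, Rational(1, 2)))), -1))), -6851) = Add(418, Mul(132, Pow(Add(66, Mul(66, Pow(66, Rational(1, 2)))), -1)))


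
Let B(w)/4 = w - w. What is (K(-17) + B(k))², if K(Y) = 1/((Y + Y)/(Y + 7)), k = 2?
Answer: 25/289 ≈ 0.086505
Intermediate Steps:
B(w) = 0 (B(w) = 4*(w - w) = 4*0 = 0)
K(Y) = (7 + Y)/(2*Y) (K(Y) = 1/((2*Y)/(7 + Y)) = 1/(2*Y/(7 + Y)) = (7 + Y)/(2*Y))
(K(-17) + B(k))² = ((½)*(7 - 17)/(-17) + 0)² = ((½)*(-1/17)*(-10) + 0)² = (5/17 + 0)² = (5/17)² = 25/289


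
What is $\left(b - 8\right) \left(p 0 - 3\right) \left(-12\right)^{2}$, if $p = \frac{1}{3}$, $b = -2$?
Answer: $4320$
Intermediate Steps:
$p = \frac{1}{3} \approx 0.33333$
$\left(b - 8\right) \left(p 0 - 3\right) \left(-12\right)^{2} = \left(-2 - 8\right) \left(\frac{1}{3} \cdot 0 - 3\right) \left(-12\right)^{2} = - 10 \left(0 - 3\right) 144 = \left(-10\right) \left(-3\right) 144 = 30 \cdot 144 = 4320$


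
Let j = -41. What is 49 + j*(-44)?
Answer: 1853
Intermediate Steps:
49 + j*(-44) = 49 - 41*(-44) = 49 + 1804 = 1853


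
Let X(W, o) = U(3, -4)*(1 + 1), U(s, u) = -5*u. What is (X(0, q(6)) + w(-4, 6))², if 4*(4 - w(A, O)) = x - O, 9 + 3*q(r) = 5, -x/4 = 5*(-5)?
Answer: 1681/4 ≈ 420.25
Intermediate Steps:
x = 100 (x = -20*(-5) = -4*(-25) = 100)
q(r) = -4/3 (q(r) = -3 + (⅓)*5 = -3 + 5/3 = -4/3)
X(W, o) = 40 (X(W, o) = (-5*(-4))*(1 + 1) = 20*2 = 40)
w(A, O) = -21 + O/4 (w(A, O) = 4 - (100 - O)/4 = 4 + (-25 + O/4) = -21 + O/4)
(X(0, q(6)) + w(-4, 6))² = (40 + (-21 + (¼)*6))² = (40 + (-21 + 3/2))² = (40 - 39/2)² = (41/2)² = 1681/4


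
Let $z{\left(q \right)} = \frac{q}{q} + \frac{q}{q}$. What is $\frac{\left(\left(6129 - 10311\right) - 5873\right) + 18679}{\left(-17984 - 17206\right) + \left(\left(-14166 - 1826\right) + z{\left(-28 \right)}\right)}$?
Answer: $- \frac{2156}{12795} \approx -0.1685$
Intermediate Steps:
$z{\left(q \right)} = 2$ ($z{\left(q \right)} = 1 + 1 = 2$)
$\frac{\left(\left(6129 - 10311\right) - 5873\right) + 18679}{\left(-17984 - 17206\right) + \left(\left(-14166 - 1826\right) + z{\left(-28 \right)}\right)} = \frac{\left(\left(6129 - 10311\right) - 5873\right) + 18679}{\left(-17984 - 17206\right) + \left(\left(-14166 - 1826\right) + 2\right)} = \frac{\left(-4182 - 5873\right) + 18679}{\left(-17984 - 17206\right) + \left(-15992 + 2\right)} = \frac{-10055 + 18679}{-35190 - 15990} = \frac{8624}{-51180} = 8624 \left(- \frac{1}{51180}\right) = - \frac{2156}{12795}$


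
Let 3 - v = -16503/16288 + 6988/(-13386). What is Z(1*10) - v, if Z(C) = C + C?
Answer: 1685900077/109015584 ≈ 15.465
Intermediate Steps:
Z(C) = 2*C
v = 494411603/109015584 (v = 3 - (-16503/16288 + 6988/(-13386)) = 3 - (-16503*1/16288 + 6988*(-1/13386)) = 3 - (-16503/16288 - 3494/6693) = 3 - 1*(-167364851/109015584) = 3 + 167364851/109015584 = 494411603/109015584 ≈ 4.5352)
Z(1*10) - v = 2*(1*10) - 1*494411603/109015584 = 2*10 - 494411603/109015584 = 20 - 494411603/109015584 = 1685900077/109015584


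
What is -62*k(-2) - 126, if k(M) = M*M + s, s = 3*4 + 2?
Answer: -1242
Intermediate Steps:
s = 14 (s = 12 + 2 = 14)
k(M) = 14 + M**2 (k(M) = M*M + 14 = M**2 + 14 = 14 + M**2)
-62*k(-2) - 126 = -62*(14 + (-2)**2) - 126 = -62*(14 + 4) - 126 = -62*18 - 126 = -1116 - 126 = -1242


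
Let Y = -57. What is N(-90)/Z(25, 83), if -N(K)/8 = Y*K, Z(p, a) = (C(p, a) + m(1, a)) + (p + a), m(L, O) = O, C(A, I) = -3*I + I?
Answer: -8208/5 ≈ -1641.6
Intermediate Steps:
C(A, I) = -2*I
Z(p, a) = p (Z(p, a) = (-2*a + a) + (p + a) = -a + (a + p) = p)
N(K) = 456*K (N(K) = -(-456)*K = 456*K)
N(-90)/Z(25, 83) = (456*(-90))/25 = -41040*1/25 = -8208/5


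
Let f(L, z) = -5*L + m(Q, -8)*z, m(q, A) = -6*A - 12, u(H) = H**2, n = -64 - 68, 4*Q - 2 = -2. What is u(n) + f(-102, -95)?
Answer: 14514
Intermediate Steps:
Q = 0 (Q = 1/2 + (1/4)*(-2) = 1/2 - 1/2 = 0)
n = -132
m(q, A) = -12 - 6*A
f(L, z) = -5*L + 36*z (f(L, z) = -5*L + (-12 - 6*(-8))*z = -5*L + (-12 + 48)*z = -5*L + 36*z)
u(n) + f(-102, -95) = (-132)**2 + (-5*(-102) + 36*(-95)) = 17424 + (510 - 3420) = 17424 - 2910 = 14514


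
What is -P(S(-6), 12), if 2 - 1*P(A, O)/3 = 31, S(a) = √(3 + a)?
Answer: 87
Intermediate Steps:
P(A, O) = -87 (P(A, O) = 6 - 3*31 = 6 - 93 = -87)
-P(S(-6), 12) = -1*(-87) = 87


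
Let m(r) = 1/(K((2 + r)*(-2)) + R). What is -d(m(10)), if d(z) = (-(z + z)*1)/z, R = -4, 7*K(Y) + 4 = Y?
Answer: 2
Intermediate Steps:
K(Y) = -4/7 + Y/7
m(r) = 1/(-36/7 - 2*r/7) (m(r) = 1/((-4/7 + ((2 + r)*(-2))/7) - 4) = 1/((-4/7 + (-4 - 2*r)/7) - 4) = 1/((-4/7 + (-4/7 - 2*r/7)) - 4) = 1/((-8/7 - 2*r/7) - 4) = 1/(-36/7 - 2*r/7))
d(z) = -2 (d(z) = (-2*z*1)/z = (-2*z)/z = -2)
-d(m(10)) = -1*(-2) = 2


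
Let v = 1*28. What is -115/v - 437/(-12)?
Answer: 1357/42 ≈ 32.310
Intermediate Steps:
v = 28
-115/v - 437/(-12) = -115/28 - 437/(-12) = -115*1/28 - 437*(-1/12) = -115/28 + 437/12 = 1357/42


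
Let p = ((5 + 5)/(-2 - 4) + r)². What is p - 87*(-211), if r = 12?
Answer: 166174/9 ≈ 18464.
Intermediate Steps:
p = 961/9 (p = ((5 + 5)/(-2 - 4) + 12)² = (10/(-6) + 12)² = (10*(-⅙) + 12)² = (-5/3 + 12)² = (31/3)² = 961/9 ≈ 106.78)
p - 87*(-211) = 961/9 - 87*(-211) = 961/9 + 18357 = 166174/9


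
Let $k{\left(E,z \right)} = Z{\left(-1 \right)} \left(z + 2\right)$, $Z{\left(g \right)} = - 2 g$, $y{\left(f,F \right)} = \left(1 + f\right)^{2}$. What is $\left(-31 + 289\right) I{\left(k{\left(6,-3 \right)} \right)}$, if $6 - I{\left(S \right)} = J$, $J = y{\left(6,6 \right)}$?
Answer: $-11094$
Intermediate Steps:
$k{\left(E,z \right)} = 4 + 2 z$ ($k{\left(E,z \right)} = \left(-2\right) \left(-1\right) \left(z + 2\right) = 2 \left(2 + z\right) = 4 + 2 z$)
$J = 49$ ($J = \left(1 + 6\right)^{2} = 7^{2} = 49$)
$I{\left(S \right)} = -43$ ($I{\left(S \right)} = 6 - 49 = -43$)
$\left(-31 + 289\right) I{\left(k{\left(6,-3 \right)} \right)} = \left(-31 + 289\right) \left(-43\right) = 258 \left(-43\right) = -11094$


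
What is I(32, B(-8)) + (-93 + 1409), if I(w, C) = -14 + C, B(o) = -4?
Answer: 1298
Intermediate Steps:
I(32, B(-8)) + (-93 + 1409) = (-14 - 4) + (-93 + 1409) = -18 + 1316 = 1298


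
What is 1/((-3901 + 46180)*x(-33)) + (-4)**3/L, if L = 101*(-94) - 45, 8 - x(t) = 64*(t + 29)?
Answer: 714355523/106471036584 ≈ 0.0067094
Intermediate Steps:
x(t) = -1848 - 64*t (x(t) = 8 - 64*(t + 29) = 8 - 64*(29 + t) = 8 - (1856 + 64*t) = 8 + (-1856 - 64*t) = -1848 - 64*t)
L = -9539 (L = -9494 - 45 = -9539)
1/((-3901 + 46180)*x(-33)) + (-4)**3/L = 1/((-3901 + 46180)*(-1848 - 64*(-33))) + (-4)**3/(-9539) = 1/(42279*(-1848 + 2112)) - 64*(-1/9539) = (1/42279)/264 + 64/9539 = (1/42279)*(1/264) + 64/9539 = 1/11161656 + 64/9539 = 714355523/106471036584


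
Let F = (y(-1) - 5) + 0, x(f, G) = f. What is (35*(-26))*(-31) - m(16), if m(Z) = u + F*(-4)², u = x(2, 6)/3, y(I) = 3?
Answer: 84724/3 ≈ 28241.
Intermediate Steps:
F = -2 (F = (3 - 5) + 0 = -2 + 0 = -2)
u = ⅔ (u = 2/3 = 2*(⅓) = ⅔ ≈ 0.66667)
m(Z) = -94/3 (m(Z) = ⅔ - 2*(-4)² = ⅔ - 2*16 = ⅔ - 32 = -94/3)
(35*(-26))*(-31) - m(16) = (35*(-26))*(-31) - 1*(-94/3) = -910*(-31) + 94/3 = 28210 + 94/3 = 84724/3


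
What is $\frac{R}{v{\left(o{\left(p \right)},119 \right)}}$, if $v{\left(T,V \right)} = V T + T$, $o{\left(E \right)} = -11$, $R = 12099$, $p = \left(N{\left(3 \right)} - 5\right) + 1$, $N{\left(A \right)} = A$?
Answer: $- \frac{4033}{440} \approx -9.1659$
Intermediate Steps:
$p = -1$ ($p = \left(3 - 5\right) + 1 = -2 + 1 = -1$)
$v{\left(T,V \right)} = T + T V$ ($v{\left(T,V \right)} = T V + T = T + T V$)
$\frac{R}{v{\left(o{\left(p \right)},119 \right)}} = \frac{12099}{\left(-11\right) \left(1 + 119\right)} = \frac{12099}{\left(-11\right) 120} = \frac{12099}{-1320} = 12099 \left(- \frac{1}{1320}\right) = - \frac{4033}{440}$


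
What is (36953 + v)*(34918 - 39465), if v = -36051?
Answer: -4101394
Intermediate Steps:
(36953 + v)*(34918 - 39465) = (36953 - 36051)*(34918 - 39465) = 902*(-4547) = -4101394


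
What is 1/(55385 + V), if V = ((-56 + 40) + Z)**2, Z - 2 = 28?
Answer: 1/55581 ≈ 1.7992e-5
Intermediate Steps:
Z = 30 (Z = 2 + 28 = 30)
V = 196 (V = ((-56 + 40) + 30)**2 = (-16 + 30)**2 = 14**2 = 196)
1/(55385 + V) = 1/(55385 + 196) = 1/55581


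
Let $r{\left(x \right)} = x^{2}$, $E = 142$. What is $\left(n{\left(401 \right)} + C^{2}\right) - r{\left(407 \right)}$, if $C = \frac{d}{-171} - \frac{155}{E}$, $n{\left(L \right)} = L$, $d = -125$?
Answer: $- \frac{97432709459927}{589615524} \approx -1.6525 \cdot 10^{5}$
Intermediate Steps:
$C = - \frac{8755}{24282}$ ($C = - \frac{125}{-171} - \frac{155}{142} = \left(-125\right) \left(- \frac{1}{171}\right) - \frac{155}{142} = \frac{125}{171} - \frac{155}{142} = - \frac{8755}{24282} \approx -0.36056$)
$\left(n{\left(401 \right)} + C^{2}\right) - r{\left(407 \right)} = \left(401 + \left(- \frac{8755}{24282}\right)^{2}\right) - 407^{2} = \left(401 + \frac{76650025}{589615524}\right) - 165649 = \frac{236512475149}{589615524} - 165649 = - \frac{97432709459927}{589615524}$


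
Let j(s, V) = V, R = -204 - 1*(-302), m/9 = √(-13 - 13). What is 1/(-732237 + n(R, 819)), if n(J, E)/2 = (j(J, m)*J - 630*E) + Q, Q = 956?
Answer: -1762265/3105658834321 - 1764*I*√26/3105658834321 ≈ -5.6744e-7 - 2.8962e-9*I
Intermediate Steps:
m = 9*I*√26 (m = 9*√(-13 - 13) = 9*√(-26) = 9*(I*√26) = 9*I*√26 ≈ 45.891*I)
R = 98 (R = -204 + 302 = 98)
n(J, E) = 1912 - 1260*E + 18*I*J*√26 (n(J, E) = 2*(((9*I*√26)*J - 630*E) + 956) = 2*((9*I*J*√26 - 630*E) + 956) = 2*((-630*E + 9*I*J*√26) + 956) = 2*(956 - 630*E + 9*I*J*√26) = 1912 - 1260*E + 18*I*J*√26)
1/(-732237 + n(R, 819)) = 1/(-732237 + (1912 - 1260*819 + 18*I*98*√26)) = 1/(-732237 + (1912 - 1031940 + 1764*I*√26)) = 1/(-732237 + (-1030028 + 1764*I*√26)) = 1/(-1762265 + 1764*I*√26)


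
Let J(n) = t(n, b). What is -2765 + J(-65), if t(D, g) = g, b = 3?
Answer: -2762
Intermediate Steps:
J(n) = 3
-2765 + J(-65) = -2765 + 3 = -2762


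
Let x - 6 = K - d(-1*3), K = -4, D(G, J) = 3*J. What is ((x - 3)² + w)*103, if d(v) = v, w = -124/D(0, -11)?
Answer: 26368/33 ≈ 799.03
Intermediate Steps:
w = 124/33 (w = -124/(3*(-11)) = -124/(-33) = -124*(-1/33) = 124/33 ≈ 3.7576)
x = 5 (x = 6 + (-4 - (-1)*3) = 6 + (-4 - 1*(-3)) = 6 + (-4 + 3) = 6 - 1 = 5)
((x - 3)² + w)*103 = ((5 - 3)² + 124/33)*103 = (2² + 124/33)*103 = (4 + 124/33)*103 = (256/33)*103 = 26368/33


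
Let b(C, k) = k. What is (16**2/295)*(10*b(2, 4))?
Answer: 2048/59 ≈ 34.712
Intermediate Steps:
(16**2/295)*(10*b(2, 4)) = (16**2/295)*(10*4) = (256*(1/295))*40 = (256/295)*40 = 2048/59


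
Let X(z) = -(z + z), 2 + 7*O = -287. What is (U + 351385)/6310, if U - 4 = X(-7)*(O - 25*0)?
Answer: 350811/6310 ≈ 55.596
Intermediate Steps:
O = -289/7 (O = -2/7 + (⅐)*(-287) = -2/7 - 41 = -289/7 ≈ -41.286)
X(z) = -2*z
U = -574 (U = 4 + (-2*(-7))*(-289/7 - 25*0) = 4 + 14*(-289/7 + 0) = 4 + 14*(-289/7) = 4 - 578 = -574)
(U + 351385)/6310 = (-574 + 351385)/6310 = 350811*(1/6310) = 350811/6310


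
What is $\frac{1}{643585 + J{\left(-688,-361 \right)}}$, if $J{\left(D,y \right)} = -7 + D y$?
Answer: $\frac{1}{891946} \approx 1.1211 \cdot 10^{-6}$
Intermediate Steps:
$\frac{1}{643585 + J{\left(-688,-361 \right)}} = \frac{1}{643585 - -248361} = \frac{1}{643585 + \left(-7 + 248368\right)} = \frac{1}{643585 + 248361} = \frac{1}{891946}$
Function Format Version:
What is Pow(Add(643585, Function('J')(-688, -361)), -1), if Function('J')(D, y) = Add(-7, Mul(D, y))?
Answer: Rational(1, 891946) ≈ 1.1211e-6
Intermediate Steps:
Pow(Add(643585, Function('J')(-688, -361)), -1) = Pow(Add(643585, Add(-7, Mul(-688, -361))), -1) = Pow(Add(643585, Add(-7, 248368)), -1) = Pow(Add(643585, 248361), -1) = Pow(891946, -1) = Rational(1, 891946)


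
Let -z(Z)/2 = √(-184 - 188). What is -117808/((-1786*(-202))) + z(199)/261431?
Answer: -29452/90193 - 4*I*√93/261431 ≈ -0.32654 - 0.00014755*I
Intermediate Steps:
z(Z) = -4*I*√93 (z(Z) = -2*√(-184 - 188) = -4*I*√93)
-117808/((-1786*(-202))) + z(199)/261431 = -117808/((-1786*(-202))) - 4*I*√93/261431 = -117808/360772 - 4*I*√93*(1/261431) = -117808*1/360772 - 4*I*√93/261431 = -29452/90193 - 4*I*√93/261431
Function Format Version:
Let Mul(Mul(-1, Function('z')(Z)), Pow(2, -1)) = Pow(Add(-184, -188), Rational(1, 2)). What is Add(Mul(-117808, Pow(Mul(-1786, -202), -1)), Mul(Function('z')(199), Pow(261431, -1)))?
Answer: Add(Rational(-29452, 90193), Mul(Rational(-4, 261431), I, Pow(93, Rational(1, 2)))) ≈ Add(-0.32654, Mul(-0.00014755, I))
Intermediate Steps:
Function('z')(Z) = Mul(-4, I, Pow(93, Rational(1, 2))) (Function('z')(Z) = Mul(-2, Pow(Add(-184, -188), Rational(1, 2))) = Mul(-2, Pow(-372, Rational(1, 2))) = Mul(-2, Mul(2, I, Pow(93, Rational(1, 2)))) = Mul(-4, I, Pow(93, Rational(1, 2))))
Add(Mul(-117808, Pow(Mul(-1786, -202), -1)), Mul(Function('z')(199), Pow(261431, -1))) = Add(Mul(-117808, Pow(Mul(-1786, -202), -1)), Mul(Mul(-4, I, Pow(93, Rational(1, 2))), Pow(261431, -1))) = Add(Mul(-117808, Pow(360772, -1)), Mul(Mul(-4, I, Pow(93, Rational(1, 2))), Rational(1, 261431))) = Add(Mul(-117808, Rational(1, 360772)), Mul(Rational(-4, 261431), I, Pow(93, Rational(1, 2)))) = Add(Rational(-29452, 90193), Mul(Rational(-4, 261431), I, Pow(93, Rational(1, 2))))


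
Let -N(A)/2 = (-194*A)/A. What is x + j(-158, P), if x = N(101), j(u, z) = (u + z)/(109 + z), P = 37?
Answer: 56527/146 ≈ 387.17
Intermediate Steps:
j(u, z) = (u + z)/(109 + z)
N(A) = 388 (N(A) = -2*(-194*A)/A = -2*(-194) = 388)
x = 388
x + j(-158, P) = 388 + (-158 + 37)/(109 + 37) = 388 - 121/146 = 56527/146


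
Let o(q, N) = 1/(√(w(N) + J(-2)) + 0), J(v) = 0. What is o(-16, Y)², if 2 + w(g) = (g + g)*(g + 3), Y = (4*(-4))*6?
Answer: 1/17854 ≈ 5.6010e-5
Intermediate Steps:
Y = -96 (Y = -16*6 = -96)
w(g) = -2 + 2*g*(3 + g) (w(g) = -2 + (g + g)*(g + 3) = -2 + (2*g)*(3 + g) = -2 + 2*g*(3 + g))
o(q, N) = (-2 + 2*N² + 6*N)^(-½) (o(q, N) = 1/(√((-2 + 2*N² + 6*N) + 0) + 0) = 1/(√(-2 + 2*N² + 6*N) + 0) = 1/(√(-2 + 2*N² + 6*N)) = (-2 + 2*N² + 6*N)^(-½))
o(-16, Y)² = (√2/(2*√(-1 + (-96)² + 3*(-96))))² = (√2/(2*√(-1 + 9216 - 288)))² = (√2/(2*√8927))² = (√2*(√8927/8927)/2)² = (√17854/17854)² = 1/17854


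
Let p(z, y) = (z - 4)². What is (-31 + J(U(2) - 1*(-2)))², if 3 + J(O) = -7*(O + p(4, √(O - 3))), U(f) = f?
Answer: 3844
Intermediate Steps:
p(z, y) = (-4 + z)²
J(O) = -3 - 7*O (J(O) = -3 - 7*(O + (-4 + 4)²) = -3 - 7*(O + 0²) = -3 - 7*(O + 0) = -3 - 7*O)
(-31 + J(U(2) - 1*(-2)))² = (-31 + (-3 - 7*(2 - 1*(-2))))² = (-31 + (-3 - 7*(2 + 2)))² = (-31 + (-3 - 7*4))² = (-31 + (-3 - 28))² = (-31 - 31)² = (-62)² = 3844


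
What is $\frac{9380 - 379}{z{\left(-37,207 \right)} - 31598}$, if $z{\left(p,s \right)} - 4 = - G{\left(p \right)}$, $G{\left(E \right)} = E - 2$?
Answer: $- \frac{9001}{31555} \approx -0.28525$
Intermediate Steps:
$G{\left(E \right)} = -2 + E$ ($G{\left(E \right)} = E - 2 = -2 + E$)
$z{\left(p,s \right)} = 6 - p$ ($z{\left(p,s \right)} = 4 - \left(-2 + p\right) = 6 - p$)
$\frac{9380 - 379}{z{\left(-37,207 \right)} - 31598} = \frac{9380 - 379}{\left(6 - -37\right) - 31598} = \frac{9001}{\left(6 + 37\right) - 31598} = \frac{9001}{43 - 31598} = \frac{9001}{-31555} = 9001 \left(- \frac{1}{31555}\right) = - \frac{9001}{31555}$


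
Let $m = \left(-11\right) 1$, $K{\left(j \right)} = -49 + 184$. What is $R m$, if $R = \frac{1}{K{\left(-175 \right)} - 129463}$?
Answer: $\frac{11}{129328} \approx 8.5055 \cdot 10^{-5}$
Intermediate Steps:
$K{\left(j \right)} = 135$
$R = - \frac{1}{129328}$ ($R = \frac{1}{135 - 129463} = \frac{1}{-129328} = - \frac{1}{129328} \approx -7.7323 \cdot 10^{-6}$)
$m = -11$
$R m = \left(- \frac{1}{129328}\right) \left(-11\right) = \frac{11}{129328}$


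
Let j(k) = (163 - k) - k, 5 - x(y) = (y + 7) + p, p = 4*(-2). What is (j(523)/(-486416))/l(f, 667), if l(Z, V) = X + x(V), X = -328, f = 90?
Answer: -883/481065424 ≈ -1.8355e-6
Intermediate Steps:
p = -8
x(y) = 6 - y (x(y) = 5 - ((y + 7) - 8) = 5 - ((7 + y) - 8) = 5 - (-1 + y) = 5 + (1 - y) = 6 - y)
j(k) = 163 - 2*k
l(Z, V) = -322 - V (l(Z, V) = -328 + (6 - V) = -322 - V)
(j(523)/(-486416))/l(f, 667) = ((163 - 2*523)/(-486416))/(-322 - 1*667) = ((163 - 1046)*(-1/486416))/(-322 - 667) = -883*(-1/486416)/(-989) = (883/486416)*(-1/989) = -883/481065424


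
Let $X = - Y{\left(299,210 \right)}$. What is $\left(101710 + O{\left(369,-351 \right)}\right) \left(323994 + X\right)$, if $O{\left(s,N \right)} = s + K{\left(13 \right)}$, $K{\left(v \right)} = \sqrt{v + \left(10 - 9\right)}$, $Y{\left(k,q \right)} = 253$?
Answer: $33047157539 + 323741 \sqrt{14} \approx 3.3048 \cdot 10^{10}$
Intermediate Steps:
$K{\left(v \right)} = \sqrt{1 + v}$ ($K{\left(v \right)} = \sqrt{v + \left(10 - 9\right)} = \sqrt{v + 1} = \sqrt{1 + v}$)
$O{\left(s,N \right)} = s + \sqrt{14}$ ($O{\left(s,N \right)} = s + \sqrt{1 + 13} = s + \sqrt{14}$)
$X = -253$ ($X = \left(-1\right) 253 = -253$)
$\left(101710 + O{\left(369,-351 \right)}\right) \left(323994 + X\right) = \left(101710 + \left(369 + \sqrt{14}\right)\right) \left(323994 - 253\right) = \left(102079 + \sqrt{14}\right) 323741 = 33047157539 + 323741 \sqrt{14}$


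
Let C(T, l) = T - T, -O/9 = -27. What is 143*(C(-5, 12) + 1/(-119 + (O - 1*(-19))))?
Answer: 1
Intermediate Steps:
O = 243 (O = -9*(-27) = 243)
C(T, l) = 0
143*(C(-5, 12) + 1/(-119 + (O - 1*(-19)))) = 143*(0 + 1/(-119 + (243 - 1*(-19)))) = 143*(0 + 1/(-119 + (243 + 19))) = 143*(0 + 1/(-119 + 262)) = 143*(0 + 1/143) = 143*(1/143) = 1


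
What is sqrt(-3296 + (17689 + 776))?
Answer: sqrt(15169) ≈ 123.16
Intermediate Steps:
sqrt(-3296 + (17689 + 776)) = sqrt(-3296 + 18465) = sqrt(15169)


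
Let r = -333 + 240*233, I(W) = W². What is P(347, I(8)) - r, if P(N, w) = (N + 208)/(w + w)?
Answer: -7114581/128 ≈ -55583.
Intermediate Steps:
r = 55587 (r = -333 + 55920 = 55587)
P(N, w) = (208 + N)/(2*w) (P(N, w) = (208 + N)/((2*w)) = (208 + N)*(1/(2*w)) = (208 + N)/(2*w))
P(347, I(8)) - r = (208 + 347)/(2*(8²)) - 1*55587 = (½)*555/64 - 55587 = (½)*(1/64)*555 - 55587 = 555/128 - 55587 = -7114581/128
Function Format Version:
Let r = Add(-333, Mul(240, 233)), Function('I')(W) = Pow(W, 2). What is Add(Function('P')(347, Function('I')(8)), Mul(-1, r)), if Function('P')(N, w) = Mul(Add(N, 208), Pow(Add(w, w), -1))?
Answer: Rational(-7114581, 128) ≈ -55583.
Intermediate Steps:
r = 55587 (r = Add(-333, 55920) = 55587)
Function('P')(N, w) = Mul(Rational(1, 2), Pow(w, -1), Add(208, N)) (Function('P')(N, w) = Mul(Add(208, N), Pow(Mul(2, w), -1)) = Mul(Add(208, N), Mul(Rational(1, 2), Pow(w, -1))) = Mul(Rational(1, 2), Pow(w, -1), Add(208, N)))
Add(Function('P')(347, Function('I')(8)), Mul(-1, r)) = Add(Mul(Rational(1, 2), Pow(Pow(8, 2), -1), Add(208, 347)), Mul(-1, 55587)) = Add(Mul(Rational(1, 2), Pow(64, -1), 555), -55587) = Add(Mul(Rational(1, 2), Rational(1, 64), 555), -55587) = Add(Rational(555, 128), -55587) = Rational(-7114581, 128)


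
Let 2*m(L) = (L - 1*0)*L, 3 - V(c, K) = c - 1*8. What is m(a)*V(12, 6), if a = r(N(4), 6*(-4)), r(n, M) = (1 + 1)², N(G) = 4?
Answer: -8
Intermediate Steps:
V(c, K) = 11 - c (V(c, K) = 3 - (c - 1*8) = 3 - (c - 8) = 3 - (-8 + c) = 3 + (8 - c) = 11 - c)
r(n, M) = 4 (r(n, M) = 2² = 4)
a = 4
m(L) = L²/2 (m(L) = ((L - 1*0)*L)/2 = ((L + 0)*L)/2 = (L*L)/2 = L²/2)
m(a)*V(12, 6) = ((½)*4²)*(11 - 1*12) = ((½)*16)*(11 - 12) = 8*(-1) = -8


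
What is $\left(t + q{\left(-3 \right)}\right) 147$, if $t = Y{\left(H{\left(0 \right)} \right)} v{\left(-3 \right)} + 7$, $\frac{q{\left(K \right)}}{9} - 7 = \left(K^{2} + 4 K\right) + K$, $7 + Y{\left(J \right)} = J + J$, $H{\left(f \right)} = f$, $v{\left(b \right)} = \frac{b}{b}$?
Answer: $1323$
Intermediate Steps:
$v{\left(b \right)} = 1$
$Y{\left(J \right)} = -7 + 2 J$ ($Y{\left(J \right)} = -7 + \left(J + J\right) = -7 + 2 J$)
$q{\left(K \right)} = 63 + 9 K^{2} + 45 K$ ($q{\left(K \right)} = 63 + 9 \left(\left(K^{2} + 4 K\right) + K\right) = 63 + 9 \left(K^{2} + 5 K\right) = 63 + \left(9 K^{2} + 45 K\right) = 63 + 9 K^{2} + 45 K$)
$t = 0$ ($t = \left(-7 + 2 \cdot 0\right) 1 + 7 = \left(-7 + 0\right) 1 + 7 = \left(-7\right) 1 + 7 = -7 + 7 = 0$)
$\left(t + q{\left(-3 \right)}\right) 147 = \left(0 + \left(63 + 9 \left(-3\right)^{2} + 45 \left(-3\right)\right)\right) 147 = \left(0 + \left(63 + 9 \cdot 9 - 135\right)\right) 147 = \left(0 + \left(63 + 81 - 135\right)\right) 147 = \left(0 + 9\right) 147 = 9 \cdot 147 = 1323$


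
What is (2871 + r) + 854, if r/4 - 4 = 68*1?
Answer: 4013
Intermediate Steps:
r = 288 (r = 16 + 4*(68*1) = 16 + 4*68 = 16 + 272 = 288)
(2871 + r) + 854 = (2871 + 288) + 854 = 3159 + 854 = 4013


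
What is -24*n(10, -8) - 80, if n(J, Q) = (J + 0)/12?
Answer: -100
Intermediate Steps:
n(J, Q) = J/12 (n(J, Q) = J*(1/12) = J/12)
-24*n(10, -8) - 80 = -2*10 - 80 = -24*5/6 - 80 = -20 - 80 = -100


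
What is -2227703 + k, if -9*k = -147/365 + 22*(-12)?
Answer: -813100872/365 ≈ -2.2277e+6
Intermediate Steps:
k = 10723/365 (k = -(-147/365 + 22*(-12))/9 = -((1/365)*(-147) - 264)/9 = -(-147/365 - 264)/9 = -1/9*(-96507/365) = 10723/365 ≈ 29.378)
-2227703 + k = -2227703 + 10723/365 = -813100872/365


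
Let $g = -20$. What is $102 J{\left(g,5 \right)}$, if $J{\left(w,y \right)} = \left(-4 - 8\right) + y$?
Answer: $-714$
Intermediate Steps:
$J{\left(w,y \right)} = -12 + y$
$102 J{\left(g,5 \right)} = 102 \left(-12 + 5\right) = 102 \left(-7\right) = -714$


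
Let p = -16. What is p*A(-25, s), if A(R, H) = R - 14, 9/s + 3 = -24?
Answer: 624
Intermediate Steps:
s = -1/3 (s = 9/(-3 - 24) = 9/(-27) = 9*(-1/27) = -1/3 ≈ -0.33333)
A(R, H) = -14 + R
p*A(-25, s) = -16*(-14 - 25) = -16*(-39) = 624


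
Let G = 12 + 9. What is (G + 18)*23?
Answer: 897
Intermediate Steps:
G = 21
(G + 18)*23 = (21 + 18)*23 = 39*23 = 897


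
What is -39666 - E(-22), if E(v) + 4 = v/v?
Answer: -39663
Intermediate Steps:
E(v) = -3 (E(v) = -4 + v/v = -4 + 1 = -3)
-39666 - E(-22) = -39666 - 1*(-3) = -39666 + 3 = -39663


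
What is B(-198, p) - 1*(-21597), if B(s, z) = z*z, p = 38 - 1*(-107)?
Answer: 42622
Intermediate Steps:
p = 145 (p = 38 + 107 = 145)
B(s, z) = z²
B(-198, p) - 1*(-21597) = 145² - 1*(-21597) = 21025 + 21597 = 42622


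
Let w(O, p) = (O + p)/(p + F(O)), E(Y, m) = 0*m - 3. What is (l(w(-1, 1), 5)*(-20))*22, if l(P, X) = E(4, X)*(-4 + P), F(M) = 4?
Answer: -5280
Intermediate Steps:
E(Y, m) = -3 (E(Y, m) = 0 - 3 = -3)
w(O, p) = (O + p)/(4 + p) (w(O, p) = (O + p)/(p + 4) = (O + p)/(4 + p))
l(P, X) = 12 - 3*P (l(P, X) = -3*(-4 + P) = 12 - 3*P)
(l(w(-1, 1), 5)*(-20))*22 = ((12 - 3*(-1 + 1)/(4 + 1))*(-20))*22 = ((12 - 3*0/5)*(-20))*22 = ((12 - 3*0)*(-20))*22 = ((12 + 0)*(-20))*22 = (12*(-20))*22 = -240*22 = -5280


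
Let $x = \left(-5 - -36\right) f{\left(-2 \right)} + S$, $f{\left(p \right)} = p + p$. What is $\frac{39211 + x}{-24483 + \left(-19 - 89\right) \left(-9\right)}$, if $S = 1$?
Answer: $- \frac{39088}{23511} \approx -1.6625$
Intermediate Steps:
$f{\left(p \right)} = 2 p$
$x = -123$ ($x = \left(-5 - -36\right) 2 \left(-2\right) + 1 = \left(-5 + 36\right) \left(-4\right) + 1 = 31 \left(-4\right) + 1 = -124 + 1 = -123$)
$\frac{39211 + x}{-24483 + \left(-19 - 89\right) \left(-9\right)} = \frac{39211 - 123}{-24483 + \left(-19 - 89\right) \left(-9\right)} = \frac{39088}{-24483 - -972} = \frac{39088}{-24483 + 972} = \frac{39088}{-23511} = 39088 \left(- \frac{1}{23511}\right) = - \frac{39088}{23511}$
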